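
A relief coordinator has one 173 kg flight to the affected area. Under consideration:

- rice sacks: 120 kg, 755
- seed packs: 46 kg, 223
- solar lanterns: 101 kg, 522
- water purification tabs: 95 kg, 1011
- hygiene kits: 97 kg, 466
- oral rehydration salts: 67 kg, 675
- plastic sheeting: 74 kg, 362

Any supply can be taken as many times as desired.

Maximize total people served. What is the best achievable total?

The ratio ordering already packs tightly: water purification tabs + oral rehydration salts, 162 kg, 1686.
Every other selection either busts 173 kg or fails to beat 1686.

1686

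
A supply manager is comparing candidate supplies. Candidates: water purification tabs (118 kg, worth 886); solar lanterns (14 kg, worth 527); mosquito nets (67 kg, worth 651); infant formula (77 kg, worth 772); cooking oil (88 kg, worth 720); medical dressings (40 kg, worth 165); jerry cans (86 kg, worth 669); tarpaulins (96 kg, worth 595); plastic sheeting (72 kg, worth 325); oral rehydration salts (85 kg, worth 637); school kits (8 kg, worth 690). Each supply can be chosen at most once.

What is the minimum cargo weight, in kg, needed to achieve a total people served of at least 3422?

284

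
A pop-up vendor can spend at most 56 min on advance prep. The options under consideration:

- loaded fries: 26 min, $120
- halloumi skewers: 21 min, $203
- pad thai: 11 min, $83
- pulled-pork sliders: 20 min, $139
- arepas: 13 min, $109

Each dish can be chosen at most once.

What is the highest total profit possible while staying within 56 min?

Ranking by ratio (profit/min): halloumi skewers 9.67, arepas 8.38, pad thai 7.55, pulled-pork sliders 6.95.
A density-first pass picks halloumi skewers + pad thai + arepas — 395 at 45 min.
The 11 min tied up in pad thai is better spent on pulled-pork sliders — total rises to 451 (54 min).
No other feasible combination exceeds 451.

451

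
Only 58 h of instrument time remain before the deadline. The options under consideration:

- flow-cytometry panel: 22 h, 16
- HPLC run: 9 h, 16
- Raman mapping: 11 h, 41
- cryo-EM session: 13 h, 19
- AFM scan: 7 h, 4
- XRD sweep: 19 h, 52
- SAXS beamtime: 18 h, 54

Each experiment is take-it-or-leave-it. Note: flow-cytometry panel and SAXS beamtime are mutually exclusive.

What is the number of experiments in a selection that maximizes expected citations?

4

Optimal total is 163.
HPLC run + Raman mapping + XRD sweep + SAXS beamtime hits 163 at 57 h.
All optima have 4 experiments.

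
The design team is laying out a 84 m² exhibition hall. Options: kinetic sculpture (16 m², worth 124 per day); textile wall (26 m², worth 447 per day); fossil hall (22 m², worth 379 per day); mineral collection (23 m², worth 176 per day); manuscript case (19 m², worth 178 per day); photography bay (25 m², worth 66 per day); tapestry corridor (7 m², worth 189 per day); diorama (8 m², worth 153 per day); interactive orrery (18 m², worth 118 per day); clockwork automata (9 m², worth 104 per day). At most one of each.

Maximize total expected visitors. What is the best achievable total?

1346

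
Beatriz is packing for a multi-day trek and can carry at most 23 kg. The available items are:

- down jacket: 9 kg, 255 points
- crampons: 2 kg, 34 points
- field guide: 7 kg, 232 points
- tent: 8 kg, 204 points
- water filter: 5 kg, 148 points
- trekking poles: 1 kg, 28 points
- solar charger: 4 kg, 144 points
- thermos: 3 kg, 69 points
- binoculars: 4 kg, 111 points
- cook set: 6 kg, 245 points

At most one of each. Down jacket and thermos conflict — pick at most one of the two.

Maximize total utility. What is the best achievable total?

797

Ranking by ratio (utility/kg): cook set 40.83, solar charger 36.00, field guide 33.14.
The ratio ordering already packs tightly: field guide + water filter + trekking poles + solar charger + cook set, 23 kg, 797.
Runner-up field guide + water filter + solar charger + cook set tops out at 769.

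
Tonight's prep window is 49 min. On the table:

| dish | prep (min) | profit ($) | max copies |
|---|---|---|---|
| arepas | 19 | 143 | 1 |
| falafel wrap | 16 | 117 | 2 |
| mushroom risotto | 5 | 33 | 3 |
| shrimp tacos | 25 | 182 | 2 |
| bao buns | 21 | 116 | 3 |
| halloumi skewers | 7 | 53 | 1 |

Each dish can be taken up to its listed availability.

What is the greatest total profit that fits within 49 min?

The ratio heuristic lands on arepas + falafel wrap + mushroom risotto + halloumi skewers (346) but leaves 2 min idle.
Dropping falafel wrap and halloumi skewers frees 23 min; slotting in shrimp tacos (25 min) lifts the total to 358 at 49 min.
Nothing else within 49 min beats 358.

358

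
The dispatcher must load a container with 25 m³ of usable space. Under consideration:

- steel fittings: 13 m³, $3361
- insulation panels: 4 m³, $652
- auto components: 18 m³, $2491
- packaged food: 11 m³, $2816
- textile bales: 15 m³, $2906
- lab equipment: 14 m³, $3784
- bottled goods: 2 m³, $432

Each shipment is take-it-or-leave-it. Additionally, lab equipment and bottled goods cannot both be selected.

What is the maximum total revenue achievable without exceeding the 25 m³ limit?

6600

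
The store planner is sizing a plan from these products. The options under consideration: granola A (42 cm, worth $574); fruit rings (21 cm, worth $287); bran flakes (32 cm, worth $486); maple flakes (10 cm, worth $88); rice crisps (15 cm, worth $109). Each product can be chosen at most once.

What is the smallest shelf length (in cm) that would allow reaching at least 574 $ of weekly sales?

Look for the lowest-shelf combination reaching 574.
granola A reaches 574 using 42 cm.
No combination under 42 cm hits 574.

42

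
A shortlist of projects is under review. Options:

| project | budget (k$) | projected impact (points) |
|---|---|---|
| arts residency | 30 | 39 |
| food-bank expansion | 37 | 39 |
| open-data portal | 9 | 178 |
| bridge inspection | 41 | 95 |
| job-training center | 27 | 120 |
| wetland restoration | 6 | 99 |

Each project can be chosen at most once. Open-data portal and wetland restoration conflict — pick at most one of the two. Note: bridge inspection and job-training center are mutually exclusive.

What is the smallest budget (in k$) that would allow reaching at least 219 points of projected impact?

Minimise k$ subject to total projected impact ≥ 219.
job-training center + wetland restoration: 219 projected impact at 33 k$.
Any bundle with less than 33 k$ falls short of 219.

33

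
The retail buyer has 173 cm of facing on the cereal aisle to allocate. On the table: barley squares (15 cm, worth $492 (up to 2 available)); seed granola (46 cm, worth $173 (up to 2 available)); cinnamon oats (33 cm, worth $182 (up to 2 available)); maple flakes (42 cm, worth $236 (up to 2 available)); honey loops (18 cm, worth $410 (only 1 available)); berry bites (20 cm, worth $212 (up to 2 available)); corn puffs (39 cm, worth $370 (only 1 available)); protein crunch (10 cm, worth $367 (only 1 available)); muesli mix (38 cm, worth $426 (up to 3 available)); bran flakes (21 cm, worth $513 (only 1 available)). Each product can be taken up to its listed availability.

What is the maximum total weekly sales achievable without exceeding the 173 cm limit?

Best packing: 2×barley squares + honey loops + protein crunch + 2×muesli mix + bran flakes — 155 cm, 3126 total.

3126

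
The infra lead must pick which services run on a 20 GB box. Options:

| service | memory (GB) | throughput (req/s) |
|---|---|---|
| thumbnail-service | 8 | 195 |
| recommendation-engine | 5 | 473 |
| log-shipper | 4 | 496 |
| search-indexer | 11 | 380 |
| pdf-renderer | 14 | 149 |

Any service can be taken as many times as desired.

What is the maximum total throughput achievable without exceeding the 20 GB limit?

The ratio ordering already packs tightly: 5×log-shipper, 20 GB, 2480.

2480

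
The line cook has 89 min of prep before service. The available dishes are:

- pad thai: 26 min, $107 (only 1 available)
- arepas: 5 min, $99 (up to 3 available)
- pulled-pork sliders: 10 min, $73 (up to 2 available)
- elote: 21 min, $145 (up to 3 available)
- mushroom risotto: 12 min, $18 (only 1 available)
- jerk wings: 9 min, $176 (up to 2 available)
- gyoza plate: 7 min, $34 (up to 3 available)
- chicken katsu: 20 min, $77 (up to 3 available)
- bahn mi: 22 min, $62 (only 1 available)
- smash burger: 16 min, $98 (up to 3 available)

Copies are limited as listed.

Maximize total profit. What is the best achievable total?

Filling by ratio: 3×arepas + 2×pulled-pork sliders + elote + 2×jerk wings + 2×gyoza plate for 1008, with 1 min left unused.
Dropping pulled-pork sliders and 2×gyoza plate frees 24 min; slotting in elote (21 min) lifts the total to 1012 at 85 min.

1012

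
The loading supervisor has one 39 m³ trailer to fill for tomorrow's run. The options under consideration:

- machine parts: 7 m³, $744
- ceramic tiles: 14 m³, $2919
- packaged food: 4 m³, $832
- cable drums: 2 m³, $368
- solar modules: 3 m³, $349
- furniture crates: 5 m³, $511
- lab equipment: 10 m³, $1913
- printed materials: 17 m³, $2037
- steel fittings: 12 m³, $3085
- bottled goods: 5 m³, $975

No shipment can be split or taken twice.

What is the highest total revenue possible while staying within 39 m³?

8285

Taking the top-ratio shipments first gives ceramic tiles + packaged food + cable drums + steel fittings + bottled goods for 8179 (37 m³).
Dropping packaged food and bottled goods frees 9 m³; slotting in lab equipment (10 m³) lifts the total to 8285 at 38 m³.
The closest alternative, ceramic tiles + solar modules + lab equipment + steel fittings, reaches only 8266.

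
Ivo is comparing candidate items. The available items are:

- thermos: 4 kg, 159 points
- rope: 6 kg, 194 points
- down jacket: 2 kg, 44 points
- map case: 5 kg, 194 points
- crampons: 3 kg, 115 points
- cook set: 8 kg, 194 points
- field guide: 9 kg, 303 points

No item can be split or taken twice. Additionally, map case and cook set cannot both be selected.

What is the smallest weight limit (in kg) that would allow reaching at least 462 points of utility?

Minimise kg subject to total utility ≥ 462.
thermos + map case + crampons: 468 utility at 12 kg.
Below 12 kg the best achievable stays under 462.

12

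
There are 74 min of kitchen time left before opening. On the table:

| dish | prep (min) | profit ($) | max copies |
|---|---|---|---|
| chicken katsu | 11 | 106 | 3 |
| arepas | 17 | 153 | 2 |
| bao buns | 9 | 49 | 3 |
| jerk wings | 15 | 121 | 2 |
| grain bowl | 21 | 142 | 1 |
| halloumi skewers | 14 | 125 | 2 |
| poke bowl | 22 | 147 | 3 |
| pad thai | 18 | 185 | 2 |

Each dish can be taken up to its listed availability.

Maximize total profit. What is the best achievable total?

By profit per min: pad thai 10.28, chicken katsu 9.64, arepas 9.00 lead.
A density-first pass picks 3×chicken katsu + 2×pad thai — 688 at 69 min.
The 11 min tied up in chicken katsu is better spent on halloumi skewers — total rises to 707 (72 min).
That's the maximum — no swap from here does better than 707.

707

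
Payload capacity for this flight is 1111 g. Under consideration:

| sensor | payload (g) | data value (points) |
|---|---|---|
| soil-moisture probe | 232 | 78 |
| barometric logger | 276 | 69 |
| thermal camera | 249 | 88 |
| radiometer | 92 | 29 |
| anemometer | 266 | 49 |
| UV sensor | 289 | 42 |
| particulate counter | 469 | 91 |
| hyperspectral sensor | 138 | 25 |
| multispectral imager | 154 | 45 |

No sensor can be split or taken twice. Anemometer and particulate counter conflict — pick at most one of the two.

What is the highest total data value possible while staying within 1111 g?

The ratio ordering already packs tightly: soil-moisture probe + barometric logger + thermal camera + radiometer + multispectral imager, 1003 g, 309.

309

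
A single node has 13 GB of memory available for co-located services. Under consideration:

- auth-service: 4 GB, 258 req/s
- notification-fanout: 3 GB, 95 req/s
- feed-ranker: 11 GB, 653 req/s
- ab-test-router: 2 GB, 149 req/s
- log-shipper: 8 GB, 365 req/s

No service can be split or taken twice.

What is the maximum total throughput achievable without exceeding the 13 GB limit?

802

Ranking by ratio (throughput/GB): ab-test-router 74.50, auth-service 64.50, feed-ranker 59.36.
Filling by ratio: auth-service + notification-fanout + ab-test-router for 502, with 4 GB left unused.
Replace auth-service and notification-fanout with feed-ranker: the trade gains 300 net, giving 802 at 13 GB.
The closest alternative, feed-ranker, reaches only 653.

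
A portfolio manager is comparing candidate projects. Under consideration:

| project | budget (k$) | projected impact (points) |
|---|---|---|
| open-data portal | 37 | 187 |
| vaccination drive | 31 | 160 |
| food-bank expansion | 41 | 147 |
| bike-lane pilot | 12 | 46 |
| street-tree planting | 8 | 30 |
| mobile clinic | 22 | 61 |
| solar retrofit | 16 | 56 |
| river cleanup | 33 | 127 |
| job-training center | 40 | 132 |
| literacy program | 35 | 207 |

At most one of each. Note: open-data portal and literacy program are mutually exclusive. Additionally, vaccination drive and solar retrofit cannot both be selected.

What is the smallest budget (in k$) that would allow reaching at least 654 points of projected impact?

147

Minimise k$ subject to total projected impact ≥ 654.
vaccination drive + street-tree planting + river cleanup + job-training center + literacy program: 656 projected impact at 147 k$.
No combination under 147 k$ hits 654.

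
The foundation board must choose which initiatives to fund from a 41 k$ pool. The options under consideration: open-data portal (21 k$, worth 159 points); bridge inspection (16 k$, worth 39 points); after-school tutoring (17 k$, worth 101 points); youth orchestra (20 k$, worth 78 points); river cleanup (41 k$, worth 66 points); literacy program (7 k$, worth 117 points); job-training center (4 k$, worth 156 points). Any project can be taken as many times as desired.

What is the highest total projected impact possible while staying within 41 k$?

The ratio ordering already packs tightly: 10×job-training center, 40 k$, 1560.
That's the maximum — no swap from here does better than 1560.

1560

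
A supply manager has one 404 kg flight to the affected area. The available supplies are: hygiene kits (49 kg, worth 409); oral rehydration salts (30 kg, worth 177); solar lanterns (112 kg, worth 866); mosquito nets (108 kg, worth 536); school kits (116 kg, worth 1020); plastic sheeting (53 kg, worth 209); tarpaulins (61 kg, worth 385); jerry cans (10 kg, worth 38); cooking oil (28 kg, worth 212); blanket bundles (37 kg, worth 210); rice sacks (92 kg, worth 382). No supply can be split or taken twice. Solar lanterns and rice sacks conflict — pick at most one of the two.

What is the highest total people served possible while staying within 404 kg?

The ratio heuristic lands on hygiene kits + oral rehydration salts + solar lanterns + school kits + tarpaulins + cooking oil (3069) but leaves 8 kg idle.
Dropping oral rehydration salts frees 30 kg; slotting in blanket bundles (37 kg) lifts the total to 3102 at 403 kg.
No other feasible combination exceeds 3102.

3102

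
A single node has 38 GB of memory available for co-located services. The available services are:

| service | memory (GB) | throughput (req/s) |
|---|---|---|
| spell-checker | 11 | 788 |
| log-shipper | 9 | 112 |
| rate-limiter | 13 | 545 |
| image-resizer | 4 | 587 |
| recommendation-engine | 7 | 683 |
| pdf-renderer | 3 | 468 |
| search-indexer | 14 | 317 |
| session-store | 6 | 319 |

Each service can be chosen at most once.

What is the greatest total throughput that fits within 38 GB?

3071

The ratio heuristic lands on spell-checker + image-resizer + recommendation-engine + pdf-renderer + session-store (2845) but leaves 7 GB idle.
The 6 GB tied up in session-store is better spent on rate-limiter — total rises to 3071 (38 GB).
Nothing else within 38 GB beats 3071.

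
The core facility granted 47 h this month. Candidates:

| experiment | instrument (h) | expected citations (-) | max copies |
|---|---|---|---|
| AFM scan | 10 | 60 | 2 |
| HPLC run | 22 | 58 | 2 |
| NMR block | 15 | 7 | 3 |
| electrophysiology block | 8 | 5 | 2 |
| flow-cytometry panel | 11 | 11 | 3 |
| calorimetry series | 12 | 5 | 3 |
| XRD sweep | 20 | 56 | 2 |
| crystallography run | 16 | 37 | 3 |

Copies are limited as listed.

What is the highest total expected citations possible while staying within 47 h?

A density-first pass picks 2×AFM scan + XRD sweep — 176 at 40 h.
Replace XRD sweep with HPLC run: the trade gains 2 net, giving 178 at 42 h.
Nothing else within 47 h beats 178.

178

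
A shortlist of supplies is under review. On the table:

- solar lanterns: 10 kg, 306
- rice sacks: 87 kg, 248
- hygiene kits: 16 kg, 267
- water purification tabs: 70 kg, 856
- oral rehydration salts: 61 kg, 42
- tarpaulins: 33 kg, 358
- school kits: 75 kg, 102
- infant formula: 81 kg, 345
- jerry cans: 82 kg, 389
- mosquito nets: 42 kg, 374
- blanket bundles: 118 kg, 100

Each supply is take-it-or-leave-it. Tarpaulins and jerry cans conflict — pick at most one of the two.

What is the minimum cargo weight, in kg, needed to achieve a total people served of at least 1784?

129

Look for the lowest-cargo combination reaching 1784.
solar lanterns + hygiene kits + water purification tabs + tarpaulins: 1787 people served at 129 kg.
Below 129 kg the best achievable stays under 1784.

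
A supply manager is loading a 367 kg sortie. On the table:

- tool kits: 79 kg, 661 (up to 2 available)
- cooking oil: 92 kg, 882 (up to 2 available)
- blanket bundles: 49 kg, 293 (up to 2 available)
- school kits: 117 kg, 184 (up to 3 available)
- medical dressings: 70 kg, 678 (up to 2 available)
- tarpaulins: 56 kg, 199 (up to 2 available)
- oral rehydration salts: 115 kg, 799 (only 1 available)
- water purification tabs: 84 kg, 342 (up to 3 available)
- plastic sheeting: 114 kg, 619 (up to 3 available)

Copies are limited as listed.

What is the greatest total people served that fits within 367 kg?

Greedy by ratio would take 2×cooking oil + 2×medical dressings: 324 kg used, total 3120.
Replace cooking oil with tool kits + blanket bundles: the trade gains 72 net, giving 3192 at 360 kg.
Every other selection either busts 367 kg or exceeds an availability limit or fails to beat 3192.

3192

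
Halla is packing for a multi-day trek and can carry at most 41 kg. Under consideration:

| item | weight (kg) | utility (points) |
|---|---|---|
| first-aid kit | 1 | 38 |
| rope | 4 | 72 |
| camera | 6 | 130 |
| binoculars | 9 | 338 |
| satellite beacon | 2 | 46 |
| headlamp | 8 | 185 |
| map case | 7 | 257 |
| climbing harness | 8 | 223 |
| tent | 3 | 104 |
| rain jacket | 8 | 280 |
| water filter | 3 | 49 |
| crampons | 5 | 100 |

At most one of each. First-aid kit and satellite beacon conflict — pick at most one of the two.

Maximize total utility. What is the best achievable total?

Taking first-aid kit + binoculars + map case + climbing harness + tent + rain jacket + crampons: 41 kg used, 1340 in utility.

1340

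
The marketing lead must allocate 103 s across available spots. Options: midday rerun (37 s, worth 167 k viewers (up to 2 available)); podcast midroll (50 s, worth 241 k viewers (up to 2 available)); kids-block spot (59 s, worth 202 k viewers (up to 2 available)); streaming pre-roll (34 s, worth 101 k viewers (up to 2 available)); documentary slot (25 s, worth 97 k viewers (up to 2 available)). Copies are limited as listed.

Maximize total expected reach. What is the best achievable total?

482

Taking 2×podcast midroll: 100 s used, 482 in expected reach.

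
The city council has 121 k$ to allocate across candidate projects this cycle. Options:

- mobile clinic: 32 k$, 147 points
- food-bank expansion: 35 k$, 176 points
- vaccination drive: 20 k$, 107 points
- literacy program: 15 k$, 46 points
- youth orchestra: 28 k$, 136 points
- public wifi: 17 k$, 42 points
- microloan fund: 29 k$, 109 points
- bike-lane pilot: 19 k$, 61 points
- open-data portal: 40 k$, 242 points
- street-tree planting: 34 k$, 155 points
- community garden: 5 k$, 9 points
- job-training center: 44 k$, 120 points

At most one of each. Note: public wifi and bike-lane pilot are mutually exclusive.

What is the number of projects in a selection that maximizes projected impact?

4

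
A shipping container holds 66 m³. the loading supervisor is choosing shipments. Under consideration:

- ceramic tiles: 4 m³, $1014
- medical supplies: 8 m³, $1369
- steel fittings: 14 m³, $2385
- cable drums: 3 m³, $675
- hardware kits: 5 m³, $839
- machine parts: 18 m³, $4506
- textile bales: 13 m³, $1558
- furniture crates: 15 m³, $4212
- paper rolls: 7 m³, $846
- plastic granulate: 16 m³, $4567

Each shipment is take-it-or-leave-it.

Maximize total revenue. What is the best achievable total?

16507

Density check — plastic granulate 285.44, furniture crates 280.80, ceramic tiles 253.50, machine parts 250.33 are the best per m³.
Taking the top-ratio shipments first gives ceramic tiles + medical supplies + cable drums + machine parts + furniture crates + plastic granulate for 16343 (64 m³).
Dropping cable drums frees 3 m³; slotting in hardware kits (5 m³) lifts the total to 16507 at 66 m³.
No other feasible combination exceeds 16507.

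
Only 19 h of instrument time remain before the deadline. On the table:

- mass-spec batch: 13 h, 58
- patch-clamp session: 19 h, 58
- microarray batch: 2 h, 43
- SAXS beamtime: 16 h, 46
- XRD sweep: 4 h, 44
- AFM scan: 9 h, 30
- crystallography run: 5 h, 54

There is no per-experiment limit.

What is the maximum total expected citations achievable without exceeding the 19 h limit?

387

Best packing: 9×microarray batch — 18 h, 387 total.
Nothing else within 19 h beats 387.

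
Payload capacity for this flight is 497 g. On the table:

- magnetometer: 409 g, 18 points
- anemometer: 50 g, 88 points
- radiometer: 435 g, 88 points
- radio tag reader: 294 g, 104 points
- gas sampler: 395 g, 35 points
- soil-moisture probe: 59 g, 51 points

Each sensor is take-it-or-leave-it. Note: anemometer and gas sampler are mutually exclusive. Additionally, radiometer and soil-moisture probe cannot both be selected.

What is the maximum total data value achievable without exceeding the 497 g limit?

Ranking by ratio (data value/g): anemometer 1.76, soil-moisture probe 0.86, radio tag reader 0.35.
Taking anemometer + radio tag reader + soil-moisture probe: 403 g used, 243 in data value.

243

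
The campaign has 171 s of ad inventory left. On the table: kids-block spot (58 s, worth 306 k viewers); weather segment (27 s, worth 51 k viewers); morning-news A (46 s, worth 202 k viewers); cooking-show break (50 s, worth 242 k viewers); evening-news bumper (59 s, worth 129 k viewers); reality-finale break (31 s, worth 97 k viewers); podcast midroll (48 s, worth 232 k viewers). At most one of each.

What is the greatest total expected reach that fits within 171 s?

780

The ratio ordering already packs tightly: kids-block spot + cooking-show break + podcast midroll, 156 s, 780.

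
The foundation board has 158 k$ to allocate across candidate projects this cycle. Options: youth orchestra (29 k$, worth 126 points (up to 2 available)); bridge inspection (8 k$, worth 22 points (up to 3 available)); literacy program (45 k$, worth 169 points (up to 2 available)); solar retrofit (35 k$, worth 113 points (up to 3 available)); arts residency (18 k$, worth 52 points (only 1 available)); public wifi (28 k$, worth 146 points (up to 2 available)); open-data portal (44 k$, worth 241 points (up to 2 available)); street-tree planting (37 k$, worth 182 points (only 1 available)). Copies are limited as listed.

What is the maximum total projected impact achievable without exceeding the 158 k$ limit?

810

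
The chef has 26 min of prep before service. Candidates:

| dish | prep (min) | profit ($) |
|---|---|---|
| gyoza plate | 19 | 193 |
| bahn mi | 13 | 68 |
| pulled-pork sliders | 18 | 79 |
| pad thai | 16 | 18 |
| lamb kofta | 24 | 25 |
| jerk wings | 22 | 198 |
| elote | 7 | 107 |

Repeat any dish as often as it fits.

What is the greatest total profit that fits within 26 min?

Best packing: 3×elote — 21 min, 321 total.

321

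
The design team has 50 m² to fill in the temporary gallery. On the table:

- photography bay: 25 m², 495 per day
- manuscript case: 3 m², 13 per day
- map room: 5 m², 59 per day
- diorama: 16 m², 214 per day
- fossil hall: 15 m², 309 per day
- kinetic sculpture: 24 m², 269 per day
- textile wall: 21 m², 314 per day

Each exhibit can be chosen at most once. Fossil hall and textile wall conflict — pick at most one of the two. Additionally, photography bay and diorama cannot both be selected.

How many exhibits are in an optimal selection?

Optimal total is 876.
One optimal bundle: photography bay + manuscript case + map room + fossil hall (48 m²).
Any selection reaching 876 contains exactly 4 exhibits.

4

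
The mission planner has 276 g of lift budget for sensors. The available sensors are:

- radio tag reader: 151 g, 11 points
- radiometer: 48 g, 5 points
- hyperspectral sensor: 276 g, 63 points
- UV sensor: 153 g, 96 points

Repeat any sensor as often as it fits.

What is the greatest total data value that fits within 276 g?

2×radiometer + UV sensor uses 249 of the 276 g and totals 106.

106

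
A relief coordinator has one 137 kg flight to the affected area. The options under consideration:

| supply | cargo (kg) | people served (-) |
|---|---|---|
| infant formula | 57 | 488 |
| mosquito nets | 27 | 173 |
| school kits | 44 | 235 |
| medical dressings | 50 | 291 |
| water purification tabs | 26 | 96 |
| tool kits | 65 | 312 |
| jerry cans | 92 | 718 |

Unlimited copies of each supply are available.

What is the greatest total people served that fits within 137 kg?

976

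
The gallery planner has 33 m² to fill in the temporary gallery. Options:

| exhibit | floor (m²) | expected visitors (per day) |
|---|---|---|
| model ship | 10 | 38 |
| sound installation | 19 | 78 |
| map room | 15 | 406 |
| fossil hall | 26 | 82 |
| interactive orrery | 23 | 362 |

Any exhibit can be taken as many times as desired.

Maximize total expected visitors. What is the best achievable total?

812

Best packing: 2×map room — 30 m², 812 total.
No other feasible combination exceeds 812.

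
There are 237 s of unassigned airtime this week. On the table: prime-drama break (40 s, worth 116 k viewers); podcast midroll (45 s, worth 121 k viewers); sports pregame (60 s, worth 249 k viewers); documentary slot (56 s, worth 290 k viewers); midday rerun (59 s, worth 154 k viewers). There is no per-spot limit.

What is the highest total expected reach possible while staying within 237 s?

1160

4×documentary slot uses 224 of the 237 s and totals 1160.
Nothing else within 237 s beats 1160.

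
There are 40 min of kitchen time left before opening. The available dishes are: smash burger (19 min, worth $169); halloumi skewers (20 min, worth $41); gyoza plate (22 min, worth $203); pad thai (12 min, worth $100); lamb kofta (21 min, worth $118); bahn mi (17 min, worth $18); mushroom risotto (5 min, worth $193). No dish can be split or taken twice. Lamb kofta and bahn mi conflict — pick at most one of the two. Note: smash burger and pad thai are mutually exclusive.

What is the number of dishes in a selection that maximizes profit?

3

Optimal total is 496.
For example gyoza plate + pad thai + mushroom risotto achieves it, using 39 min.
Any selection reaching 496 contains exactly 3 dishes.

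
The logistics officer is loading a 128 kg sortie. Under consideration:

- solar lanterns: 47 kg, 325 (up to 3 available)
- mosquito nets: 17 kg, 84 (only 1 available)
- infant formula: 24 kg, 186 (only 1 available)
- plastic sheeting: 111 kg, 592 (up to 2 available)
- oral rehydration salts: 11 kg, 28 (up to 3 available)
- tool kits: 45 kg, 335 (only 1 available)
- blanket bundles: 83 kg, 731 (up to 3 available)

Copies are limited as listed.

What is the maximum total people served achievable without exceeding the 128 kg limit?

1066

Greedy by ratio would take mosquito nets + infant formula + blanket bundles: 124 kg used, total 1001.
Dropping mosquito nets and infant formula frees 41 kg; slotting in tool kits (45 kg) lifts the total to 1066 at 128 kg.
No other feasible combination exceeds 1066.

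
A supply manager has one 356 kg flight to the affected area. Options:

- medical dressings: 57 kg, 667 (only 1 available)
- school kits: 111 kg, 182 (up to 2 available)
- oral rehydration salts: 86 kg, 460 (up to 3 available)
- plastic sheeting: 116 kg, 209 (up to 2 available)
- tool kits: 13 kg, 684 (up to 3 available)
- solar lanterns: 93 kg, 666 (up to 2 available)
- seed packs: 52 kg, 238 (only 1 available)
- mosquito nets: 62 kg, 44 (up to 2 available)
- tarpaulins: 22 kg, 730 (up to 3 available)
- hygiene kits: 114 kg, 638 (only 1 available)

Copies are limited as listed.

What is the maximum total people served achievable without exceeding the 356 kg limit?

Medical dressings + 3×tool kits + 2×solar lanterns + 3×tarpaulins uses 348 of the 356 kg and totals 6241.
No other feasible combination exceeds 6241.

6241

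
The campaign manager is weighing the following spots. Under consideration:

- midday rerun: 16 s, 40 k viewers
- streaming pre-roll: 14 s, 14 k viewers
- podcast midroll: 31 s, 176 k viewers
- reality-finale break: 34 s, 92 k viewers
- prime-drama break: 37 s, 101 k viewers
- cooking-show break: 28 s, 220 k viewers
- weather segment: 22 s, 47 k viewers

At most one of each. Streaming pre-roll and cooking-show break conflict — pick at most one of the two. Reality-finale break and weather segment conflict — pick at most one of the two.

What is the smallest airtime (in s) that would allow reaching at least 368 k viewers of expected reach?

59

Need the lightest bundle worth ≥ 368.
podcast midroll + cooking-show break: 396 expected reach at 59 s.
No combination under 59 s hits 368.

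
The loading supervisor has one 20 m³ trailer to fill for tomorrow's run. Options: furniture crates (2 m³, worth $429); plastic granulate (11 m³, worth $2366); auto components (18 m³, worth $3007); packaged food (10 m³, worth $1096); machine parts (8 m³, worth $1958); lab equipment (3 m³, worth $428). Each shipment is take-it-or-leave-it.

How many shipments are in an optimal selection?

2

Optimal total is 4324.
One optimal bundle: plastic granulate + machine parts (19 m³).
Every optimal selection uses 2 shipments.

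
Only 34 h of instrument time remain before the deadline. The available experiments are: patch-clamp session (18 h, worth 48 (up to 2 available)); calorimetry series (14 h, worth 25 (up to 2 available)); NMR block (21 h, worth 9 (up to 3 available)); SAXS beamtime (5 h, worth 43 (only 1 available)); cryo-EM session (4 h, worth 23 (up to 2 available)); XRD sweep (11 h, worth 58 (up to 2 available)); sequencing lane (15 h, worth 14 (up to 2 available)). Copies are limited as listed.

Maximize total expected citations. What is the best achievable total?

The ratio heuristic lands on SAXS beamtime + 2×cryo-EM session + XRD sweep (147) but leaves 10 h idle.
The 4 h tied up in cryo-EM session is better spent on XRD sweep — total rises to 182 (31 h).
That's the maximum — no swap from here does better than 182.

182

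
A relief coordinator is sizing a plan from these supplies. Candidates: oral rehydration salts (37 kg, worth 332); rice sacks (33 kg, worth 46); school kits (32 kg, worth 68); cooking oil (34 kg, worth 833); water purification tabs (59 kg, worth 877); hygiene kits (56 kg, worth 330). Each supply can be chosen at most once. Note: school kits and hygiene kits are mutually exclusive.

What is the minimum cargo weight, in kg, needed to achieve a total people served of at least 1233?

93

Need the lightest bundle worth ≥ 1233.
Taking cooking oil + water purification tabs gives 1710 (≥ 1233) for 93 kg.
Below 93 kg the best achievable stays under 1233.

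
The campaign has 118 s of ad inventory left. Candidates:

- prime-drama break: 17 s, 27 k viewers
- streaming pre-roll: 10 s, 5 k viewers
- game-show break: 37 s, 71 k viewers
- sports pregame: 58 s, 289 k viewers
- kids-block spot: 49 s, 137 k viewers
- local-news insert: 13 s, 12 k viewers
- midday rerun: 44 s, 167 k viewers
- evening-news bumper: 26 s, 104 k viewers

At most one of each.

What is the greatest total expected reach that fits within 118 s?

468

Taking the top-ratio spots first gives prime-drama break + sports pregame + local-news insert + evening-news bumper for 432 (114 s).
The 43 s tied up in prime-drama break and evening-news bumper is better spent on midday rerun — total rises to 468 (115 s).
Runner-up streaming pre-roll + sports pregame + midday rerun tops out at 461.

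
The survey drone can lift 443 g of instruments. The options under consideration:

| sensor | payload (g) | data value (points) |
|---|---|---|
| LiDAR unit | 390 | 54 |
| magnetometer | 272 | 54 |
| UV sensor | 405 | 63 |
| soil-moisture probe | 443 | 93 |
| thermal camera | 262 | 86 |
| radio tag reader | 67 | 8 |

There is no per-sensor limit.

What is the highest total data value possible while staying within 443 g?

102

Thermal camera + 2×radio tag reader uses 396 of the 443 g and totals 102.
The spare 47 g is too small for any remaining sensor, and no exchange beats 102.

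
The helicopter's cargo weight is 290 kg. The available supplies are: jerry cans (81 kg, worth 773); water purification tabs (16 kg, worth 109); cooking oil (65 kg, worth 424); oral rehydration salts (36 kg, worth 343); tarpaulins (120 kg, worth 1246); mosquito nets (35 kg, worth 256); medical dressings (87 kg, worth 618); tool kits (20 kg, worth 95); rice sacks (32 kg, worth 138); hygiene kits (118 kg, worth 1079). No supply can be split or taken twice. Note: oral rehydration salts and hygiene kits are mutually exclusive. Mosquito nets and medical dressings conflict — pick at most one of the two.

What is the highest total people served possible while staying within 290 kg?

2727

Taking jerry cans + water purification tabs + oral rehydration salts + tarpaulins + mosquito nets: 288 kg used, 2727 in people served.
Next best is water purification tabs + tarpaulins + mosquito nets + hygiene kits at 2690 (289 kg) — short by 37.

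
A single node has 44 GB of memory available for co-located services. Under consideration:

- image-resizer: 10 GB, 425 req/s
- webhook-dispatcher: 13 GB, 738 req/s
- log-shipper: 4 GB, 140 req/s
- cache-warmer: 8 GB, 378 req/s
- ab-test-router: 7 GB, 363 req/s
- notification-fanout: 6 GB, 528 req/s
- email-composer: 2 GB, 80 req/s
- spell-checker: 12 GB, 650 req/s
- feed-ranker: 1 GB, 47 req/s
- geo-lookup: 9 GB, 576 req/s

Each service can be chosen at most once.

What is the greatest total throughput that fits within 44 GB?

Greedy by ratio would take webhook-dispatcher + notification-fanout + email-composer + spell-checker + feed-ranker + geo-lookup: 43 GB used, total 2619.
The 3 GB tied up in email-composer and feed-ranker is better spent on log-shipper — total rises to 2632 (44 GB).

2632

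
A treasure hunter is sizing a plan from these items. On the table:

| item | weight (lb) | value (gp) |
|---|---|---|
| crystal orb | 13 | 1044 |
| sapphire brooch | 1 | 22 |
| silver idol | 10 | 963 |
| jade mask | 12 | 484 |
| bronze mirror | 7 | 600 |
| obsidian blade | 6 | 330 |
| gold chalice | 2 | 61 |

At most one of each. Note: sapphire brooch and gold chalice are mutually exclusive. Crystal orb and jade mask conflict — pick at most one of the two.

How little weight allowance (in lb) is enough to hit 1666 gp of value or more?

21

Minimise lb subject to total value ≥ 1666.
Taking crystal orb + sapphire brooch + bronze mirror gives 1666 (≥ 1666) for 21 lb.
No combination under 21 lb hits 1666.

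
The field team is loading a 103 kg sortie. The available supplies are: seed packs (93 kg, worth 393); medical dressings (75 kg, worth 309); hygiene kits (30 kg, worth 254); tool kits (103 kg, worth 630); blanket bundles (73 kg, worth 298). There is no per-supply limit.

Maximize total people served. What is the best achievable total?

762

By people served per kg: hygiene kits 8.47, tool kits 6.12, seed packs 4.23, medical dressings 4.12 lead.
The ratio ordering already packs tightly: 3×hygiene kits, 90 kg, 762.
Every other selection either busts 103 kg or fails to beat 762.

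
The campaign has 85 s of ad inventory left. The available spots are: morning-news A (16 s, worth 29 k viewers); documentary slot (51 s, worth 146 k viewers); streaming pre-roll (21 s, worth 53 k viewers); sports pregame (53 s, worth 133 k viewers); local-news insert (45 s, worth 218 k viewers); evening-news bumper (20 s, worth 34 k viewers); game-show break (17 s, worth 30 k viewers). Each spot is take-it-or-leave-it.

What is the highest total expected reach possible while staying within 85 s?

301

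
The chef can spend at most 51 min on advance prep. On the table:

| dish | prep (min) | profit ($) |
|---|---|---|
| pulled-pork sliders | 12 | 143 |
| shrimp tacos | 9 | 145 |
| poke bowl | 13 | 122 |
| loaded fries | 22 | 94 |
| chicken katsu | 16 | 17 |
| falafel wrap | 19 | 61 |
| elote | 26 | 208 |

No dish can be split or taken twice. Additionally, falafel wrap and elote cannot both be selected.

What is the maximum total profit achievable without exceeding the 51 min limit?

Ranking by ratio (profit/min): shrimp tacos 16.11, pulled-pork sliders 11.92, poke bowl 9.38.
A density-first pass picks pulled-pork sliders + shrimp tacos + poke bowl + chicken katsu — 427 at 50 min.
Dropping poke bowl and chicken katsu frees 29 min; slotting in elote (26 min) lifts the total to 496 at 47 min.

496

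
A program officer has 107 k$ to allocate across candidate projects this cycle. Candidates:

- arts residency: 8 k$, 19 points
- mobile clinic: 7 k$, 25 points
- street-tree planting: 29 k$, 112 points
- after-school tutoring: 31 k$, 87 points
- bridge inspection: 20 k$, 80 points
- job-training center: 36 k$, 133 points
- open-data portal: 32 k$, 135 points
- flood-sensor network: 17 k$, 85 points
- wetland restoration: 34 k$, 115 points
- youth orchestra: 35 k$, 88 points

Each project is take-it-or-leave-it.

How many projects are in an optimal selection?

Best achievable projected impact is 437.
For example mobile clinic + street-tree planting + bridge inspection + open-data portal + flood-sensor network achieves it, using 105 k$.
Any selection reaching 437 contains exactly 5 projects.

5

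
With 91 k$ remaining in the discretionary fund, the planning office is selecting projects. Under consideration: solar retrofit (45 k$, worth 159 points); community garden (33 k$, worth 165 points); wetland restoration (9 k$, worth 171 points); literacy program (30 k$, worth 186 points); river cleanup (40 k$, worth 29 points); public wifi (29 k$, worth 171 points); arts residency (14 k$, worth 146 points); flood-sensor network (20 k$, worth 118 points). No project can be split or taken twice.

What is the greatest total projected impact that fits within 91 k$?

A density-first pass picks wetland restoration + literacy program + arts residency + flood-sensor network — 621 at 73 k$.
Replace flood-sensor network with public wifi: the trade gains 53 net, giving 674 at 82 k$.
That's the maximum — no swap from here does better than 674.

674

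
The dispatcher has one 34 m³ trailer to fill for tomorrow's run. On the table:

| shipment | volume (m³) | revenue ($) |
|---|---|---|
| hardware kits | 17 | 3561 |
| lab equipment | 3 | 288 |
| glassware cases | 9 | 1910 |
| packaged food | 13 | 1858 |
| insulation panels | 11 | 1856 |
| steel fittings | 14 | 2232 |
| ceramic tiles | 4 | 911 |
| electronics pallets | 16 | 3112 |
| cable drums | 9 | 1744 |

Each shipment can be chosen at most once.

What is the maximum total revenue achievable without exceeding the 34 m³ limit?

Density check — ceramic tiles 227.75, glassware cases 212.22, hardware kits 209.47, electronics pallets 194.50 are the best per m³.
Greedy by ratio would take hardware kits + lab equipment + glassware cases + ceramic tiles: 33 m³ used, total 6670.
Reworking the packing: glassware cases + electronics pallets + cable drums uses 34 m³ and improves the total to 6766.
Every other selection either busts 34 m³ or fails to beat 6766.

6766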